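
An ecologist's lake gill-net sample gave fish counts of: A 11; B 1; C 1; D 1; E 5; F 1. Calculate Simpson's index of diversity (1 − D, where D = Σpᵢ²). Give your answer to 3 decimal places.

0.625

Total N = 11+1+1+1+5+1 = 20, so the proportions are 0.55, 0.05, 0.05, 0.05, 0.25, 0.05 (working shown to 5 dp, full precision carried).
D = 0.55² + 0.05² + 0.05² + 0.05² + 0.25² + 0.05² = 0.30250 + 0.00250 + 0.00250 + 0.00250 + 0.06250 + 0.00250 = 0.37500.
So 1 − D = 0.62500, i.e. 0.625 to 3 decimal places.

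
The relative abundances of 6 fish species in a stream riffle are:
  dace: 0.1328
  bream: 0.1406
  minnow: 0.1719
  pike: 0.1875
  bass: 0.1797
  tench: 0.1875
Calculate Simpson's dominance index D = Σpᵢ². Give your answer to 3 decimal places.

0.170

D = 0.1328² + 0.1406² + 0.1719² + 0.1875² + 0.1797² + 0.1875² = 0.01764 + 0.01977 + 0.02955 + 0.03516 + 0.03229 + 0.03516 = 0.16956 (working shown to 5 dp, full precision carried).
To 3 decimal places, D = 0.170.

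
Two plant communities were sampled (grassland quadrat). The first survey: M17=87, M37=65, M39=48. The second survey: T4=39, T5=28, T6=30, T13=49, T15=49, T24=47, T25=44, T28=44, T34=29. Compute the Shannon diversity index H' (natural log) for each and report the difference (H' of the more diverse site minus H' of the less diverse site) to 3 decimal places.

1.105

The first survey: N=200, proportions 0.435, 0.325, 0.24, giving H' = 1.06988 (working shown to 5 dp, full precision carried).
The second survey: N=359, proportions 0.10864, 0.07799, 0.08357, 0.13649, 0.13649, 0.13092, 0.12256, 0.12256, 0.08078, giving H' = 2.17515.
Difference = |1.06988 − 2.17515| = 1.10527, i.e. 1.105 to 3 decimal places.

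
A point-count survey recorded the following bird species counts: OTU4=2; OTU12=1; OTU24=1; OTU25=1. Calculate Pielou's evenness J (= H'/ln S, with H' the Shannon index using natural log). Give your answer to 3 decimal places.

Total N = 2+1+1+1 = 5, so the proportions are 0.4, 0.2, 0.2, 0.2 (working shown to 5 dp, full precision carried).
H' = −Σ pᵢ ln pᵢ = −((-0.36652) + (-0.32189) + (-0.32189) + (-0.32189)) = 1.33218.
With S = 4 species, ln S = 1.38629, so J = 1.33218/1.38629 = 0.96096, i.e. 0.961 to 3 decimal places.

0.961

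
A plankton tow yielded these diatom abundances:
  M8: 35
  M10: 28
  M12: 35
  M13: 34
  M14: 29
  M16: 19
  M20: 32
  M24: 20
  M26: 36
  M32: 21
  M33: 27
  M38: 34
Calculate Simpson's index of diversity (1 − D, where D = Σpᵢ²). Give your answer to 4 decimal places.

Total N = 35+28+35+34+29+19+32+20+36+21+27+34 = 350, so the proportions are 0.1, 0.08, 0.1, 0.097143, 0.082857, 0.054286, 0.091429, 0.057143, 0.102857, 0.06, 0.077143, 0.097143 (working shown to 6 dp, full precision carried).
D = 0.1² + 0.08² + 0.1² + 0.097143² + 0.082857² + 0.054286² + 0.091429² + 0.057143² + 0.102857² + 0.06² + 0.077143² + 0.097143² = 0.010000 + 0.006400 + 0.010000 + 0.009437 + 0.006865 + 0.002947 + 0.008359 + 0.003265 + 0.010580 + 0.003600 + 0.005951 + 0.009437 = 0.086841.
So 1 − D = 0.913159, i.e. 0.9132 to 4 decimal places.

0.9132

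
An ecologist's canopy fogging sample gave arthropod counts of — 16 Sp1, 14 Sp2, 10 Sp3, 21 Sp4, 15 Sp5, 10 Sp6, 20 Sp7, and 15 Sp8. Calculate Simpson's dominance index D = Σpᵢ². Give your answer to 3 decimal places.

Total N = 16+14+10+21+15+10+20+15 = 121, so the proportions are 0.13223, 0.1157, 0.08264, 0.17355, 0.12397, 0.08264, 0.16529, 0.12397 (working shown to 5 dp, full precision carried).
D = 0.13223² + 0.1157² + 0.08264² + 0.17355² + 0.12397² + 0.08264² + 0.16529² + 0.12397² = 0.01749 + 0.01339 + 0.00683 + 0.03012 + 0.01537 + 0.00683 + 0.02732 + 0.01537 = 0.13271.
To 3 decimal places, D = 0.133.

0.133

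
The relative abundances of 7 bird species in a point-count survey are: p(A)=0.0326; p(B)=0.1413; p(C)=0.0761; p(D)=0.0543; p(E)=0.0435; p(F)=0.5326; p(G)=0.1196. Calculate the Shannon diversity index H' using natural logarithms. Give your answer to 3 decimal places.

1.468

Each pᵢ ln pᵢ term (working shown to 5 dp, full precision carried): 0.0326×(-3.42344)=-0.11160, 0.1413×(-1.95687)=-0.27651, 0.0761×(-2.57571)=-0.19601, 0.0543×(-2.91323)=-0.15819, 0.0435×(-3.13499)=-0.13637, 0.5326×(-0.62998)=-0.33553, 0.1196×(-2.12360)=-0.25398.
Sum = -1.46819, so H' = 1.468.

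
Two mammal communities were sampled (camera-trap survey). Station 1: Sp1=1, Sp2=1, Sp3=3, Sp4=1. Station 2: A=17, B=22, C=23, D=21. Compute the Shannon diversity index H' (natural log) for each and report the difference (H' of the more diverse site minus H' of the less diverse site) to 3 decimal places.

Station 1: N=6, proportions 0.16667, 0.16667, 0.5, 0.16667, giving H' = 1.24245 (working shown to 5 dp, full precision carried).
Station 2: N=83, proportions 0.20482, 0.26506, 0.27711, 0.25301, giving H' = 1.38006.
Difference = |1.24245 − 1.38006| = 0.13761, i.e. 0.138 to 3 decimal places.

0.138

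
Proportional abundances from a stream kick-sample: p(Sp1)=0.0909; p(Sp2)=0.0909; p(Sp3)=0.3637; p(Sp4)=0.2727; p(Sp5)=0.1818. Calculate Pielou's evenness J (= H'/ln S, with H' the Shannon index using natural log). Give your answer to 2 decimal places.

0.91

H' = −Σ pᵢ ln pᵢ = −((-0.2180) + (-0.2180) + (-0.3679) + (-0.3543) + (-0.3099)) = 1.4681 (working shown to 4 dp, full precision carried).
With S = 5 species, ln S = 1.6094, so J = 1.4681/1.6094 = 0.9122, i.e. 0.91 to 2 decimal places.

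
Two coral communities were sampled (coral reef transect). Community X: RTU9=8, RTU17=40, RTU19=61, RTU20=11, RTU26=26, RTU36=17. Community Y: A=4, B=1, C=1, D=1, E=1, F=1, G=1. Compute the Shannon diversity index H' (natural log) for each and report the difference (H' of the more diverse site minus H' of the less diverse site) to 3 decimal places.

Community X: N=163, proportions 0.04908, 0.245399, 0.374233, 0.067485, 0.159509, 0.104294, giving H' = 1.571014 (working shown to 6 dp, full precision carried).
Community Y: N=10, proportions 0.4, 0.1, 0.1, 0.1, 0.1, 0.1, 0.1, giving H' = 1.748067.
Difference = |1.571014 − 1.748067| = 0.177053, i.e. 0.177 to 3 decimal places.

0.177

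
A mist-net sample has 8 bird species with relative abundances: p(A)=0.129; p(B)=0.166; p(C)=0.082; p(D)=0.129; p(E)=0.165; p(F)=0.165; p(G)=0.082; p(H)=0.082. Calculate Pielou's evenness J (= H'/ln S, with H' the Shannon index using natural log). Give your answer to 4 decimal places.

0.9793

H' = −Σ pᵢ ln pᵢ = −((-0.264185) + (-0.298097) + (-0.205085) + (-0.264185) + (-0.297299) + (-0.297299) + (-0.205085) + (-0.205085)) = 2.036319 (working shown to 6 dp, full precision carried).
With S = 8 species, ln S = 2.079442, so J = 2.036319/2.079442 = 0.979262, i.e. 0.9793 to 4 decimal places.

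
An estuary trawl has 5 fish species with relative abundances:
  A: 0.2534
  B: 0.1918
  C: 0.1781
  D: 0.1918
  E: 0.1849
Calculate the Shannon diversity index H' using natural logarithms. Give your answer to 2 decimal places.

Each pᵢ ln pᵢ term (working shown to 4 dp, full precision carried): 0.2534×(-1.3728)=-0.3479, 0.1918×(-1.6513)=-0.3167, 0.1781×(-1.7254)=-0.3073, 0.1918×(-1.6513)=-0.3167, 0.1849×(-1.6879)=-0.3121.
Sum = -1.6007, so H' = 1.60.

1.60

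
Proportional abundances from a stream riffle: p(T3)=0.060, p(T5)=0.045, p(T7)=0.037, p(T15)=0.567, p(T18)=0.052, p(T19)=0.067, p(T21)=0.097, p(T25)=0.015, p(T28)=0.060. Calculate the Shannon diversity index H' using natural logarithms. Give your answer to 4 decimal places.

1.5450

Each pᵢ ln pᵢ term (working shown to 6 dp, full precision carried): 0.06×(-2.813411)=-0.168805, 0.045×(-3.101093)=-0.139549, 0.037×(-3.296837)=-0.121983, 0.567×(-0.567396)=-0.321714, 0.052×(-2.956512)=-0.153739, 0.067×(-2.703063)=-0.181105, 0.097×(-2.333044)=-0.226305, 0.015×(-4.199705)=-0.062996, 0.06×(-2.813411)=-0.168805.
Sum = -1.545000, so H' = 1.5450.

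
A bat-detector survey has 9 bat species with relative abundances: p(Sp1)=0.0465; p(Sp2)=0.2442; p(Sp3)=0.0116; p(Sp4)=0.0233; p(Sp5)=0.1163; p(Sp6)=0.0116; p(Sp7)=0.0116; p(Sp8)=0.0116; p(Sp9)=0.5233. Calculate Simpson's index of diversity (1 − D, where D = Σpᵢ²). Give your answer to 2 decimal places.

0.65

D = 0.0465² + 0.2442² + 0.0116² + 0.0233² + 0.1163² + 0.0116² + 0.0116² + 0.0116² + 0.5233² = 0.0022 + 0.0596 + 0.0001 + 0.0005 + 0.0135 + 0.0001 + 0.0001 + 0.0001 + 0.2738 = 0.3502 (working shown to 4 dp, full precision carried).
So 1 − D = 0.6498, i.e. 0.65 to 2 decimal places.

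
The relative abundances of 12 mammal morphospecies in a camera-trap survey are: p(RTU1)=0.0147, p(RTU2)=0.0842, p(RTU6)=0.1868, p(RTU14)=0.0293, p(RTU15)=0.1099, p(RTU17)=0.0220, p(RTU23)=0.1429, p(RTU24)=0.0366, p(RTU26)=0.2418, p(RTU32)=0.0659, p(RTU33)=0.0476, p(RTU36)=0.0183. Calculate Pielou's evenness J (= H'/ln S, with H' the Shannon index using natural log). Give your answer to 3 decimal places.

0.867

H' = −Σ pᵢ ln pᵢ = −((-0.06203) + (-0.20836) + (-0.31340) + (-0.10343) + (-0.24268) + (-0.08397) + (-0.27803) + (-0.12106) + (-0.34327) + (-0.17922) + (-0.14494) + (-0.07322)) = 2.15361 (working shown to 5 dp, full precision carried).
With S = 12 species, ln S = 2.48491, so J = 2.15361/2.48491 = 0.86667, i.e. 0.867 to 3 decimal places.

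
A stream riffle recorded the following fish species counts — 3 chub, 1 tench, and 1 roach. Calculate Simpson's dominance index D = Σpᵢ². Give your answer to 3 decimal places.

0.440

Total N = 3+1+1 = 5, so the proportions are 0.6, 0.2, 0.2 (working shown to 5 dp, full precision carried).
D = 0.6² + 0.2² + 0.2² = 0.36000 + 0.04000 + 0.04000 = 0.44000.
To 3 decimal places, D = 0.440.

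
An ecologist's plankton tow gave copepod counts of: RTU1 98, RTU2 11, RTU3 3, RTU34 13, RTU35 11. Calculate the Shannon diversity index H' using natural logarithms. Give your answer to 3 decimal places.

0.951

Total N = 98+11+3+13+11 = 136, so the proportions are 0.72059, 0.08088, 0.02206, 0.09559, 0.08088 (working shown to 5 dp, full precision carried).
Each pᵢ ln pᵢ term: 0.72059×(-0.32769)=-0.23613, 0.08088×(-2.51476)=-0.20340, 0.02206×(-3.81404)=-0.08413, 0.09559×(-2.34771)=-0.22441, 0.08088×(-2.51476)=-0.20340.
Sum = -0.95147, so H' = 0.951.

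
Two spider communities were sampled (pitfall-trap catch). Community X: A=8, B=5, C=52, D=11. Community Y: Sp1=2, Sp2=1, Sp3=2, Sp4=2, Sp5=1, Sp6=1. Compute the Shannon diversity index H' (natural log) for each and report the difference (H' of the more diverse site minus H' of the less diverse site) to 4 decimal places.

0.7797

Community X: N=76, proportions 0.105263, 0.065789, 0.684211, 0.144737, giving H' = 0.955414 (working shown to 6 dp, full precision carried).
Community Y: N=9, proportions 0.222222, 0.111111, 0.222222, 0.222222, 0.111111, 0.111111, giving H' = 1.735126.
Difference = |0.955414 − 1.735126| = 0.779712, i.e. 0.7797 to 4 decimal places.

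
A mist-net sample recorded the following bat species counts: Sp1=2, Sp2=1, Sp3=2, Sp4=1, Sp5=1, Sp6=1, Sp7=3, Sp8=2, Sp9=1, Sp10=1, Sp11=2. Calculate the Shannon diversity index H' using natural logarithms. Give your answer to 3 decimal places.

2.313

Total N = 2+1+2+1+1+1+3+2+1+1+2 = 17, so the proportions are 0.11765, 0.05882, 0.11765, 0.05882, 0.05882, 0.05882, 0.17647, 0.11765, 0.05882, 0.05882, 0.11765 (working shown to 5 dp, full precision carried).
Each pᵢ ln pᵢ term: 0.11765×(-2.14007)=-0.25177, 0.05882×(-2.83321)=-0.16666, 0.11765×(-2.14007)=-0.25177, 0.05882×(-2.83321)=-0.16666, 0.05882×(-2.83321)=-0.16666, 0.05882×(-2.83321)=-0.16666, 0.17647×(-1.73460)=-0.30611, 0.11765×(-2.14007)=-0.25177, 0.05882×(-2.83321)=-0.16666, 0.05882×(-2.83321)=-0.16666, 0.11765×(-2.14007)=-0.25177.
Sum = -2.31315, so H' = 2.313.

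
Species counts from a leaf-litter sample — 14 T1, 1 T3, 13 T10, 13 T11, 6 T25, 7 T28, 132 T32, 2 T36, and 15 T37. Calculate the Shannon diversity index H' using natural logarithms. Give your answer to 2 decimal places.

Total N = 14+1+13+13+6+7+132+2+15 = 203, so the proportions are 0.069, 0.0049, 0.064, 0.064, 0.0296, 0.0345, 0.6502, 0.0099, 0.0739 (working shown to 4 dp, full precision carried).
Each pᵢ ln pᵢ term: 0.069×(-2.6741)=-0.1844, 0.0049×(-5.3132)=-0.0262, 0.064×(-2.7483)=-0.1760, 0.064×(-2.7483)=-0.1760, 0.0296×(-3.5214)=-0.1041, 0.0345×(-3.3673)=-0.1161, 0.6502×(-0.4304)=-0.2799, 0.0099×(-4.6201)=-0.0455, 0.0739×(-2.6052)=-0.1925.
Sum = -1.3007, so H' = 1.30.

1.30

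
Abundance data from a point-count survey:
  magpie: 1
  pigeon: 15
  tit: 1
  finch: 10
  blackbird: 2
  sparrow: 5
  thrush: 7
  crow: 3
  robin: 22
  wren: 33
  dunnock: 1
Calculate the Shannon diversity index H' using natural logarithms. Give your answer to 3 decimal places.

Total N = 1+15+1+10+2+5+7+3+22+33+1 = 100, so the proportions are 0.01, 0.15, 0.01, 0.1, 0.02, 0.05, 0.07, 0.03, 0.22, 0.33, 0.01 (working shown to 5 dp, full precision carried).
Each pᵢ ln pᵢ term: 0.01×(-4.60517)=-0.04605, 0.15×(-1.89712)=-0.28457, 0.01×(-4.60517)=-0.04605, 0.1×(-2.30259)=-0.23026, 0.02×(-3.91202)=-0.07824, 0.05×(-2.99573)=-0.14979, 0.07×(-2.65926)=-0.18615, 0.03×(-3.50656)=-0.10520, 0.22×(-1.51413)=-0.33311, 0.33×(-1.10866)=-0.36586, 0.01×(-4.60517)=-0.04605.
Sum = -1.87132, so H' = 1.871.

1.871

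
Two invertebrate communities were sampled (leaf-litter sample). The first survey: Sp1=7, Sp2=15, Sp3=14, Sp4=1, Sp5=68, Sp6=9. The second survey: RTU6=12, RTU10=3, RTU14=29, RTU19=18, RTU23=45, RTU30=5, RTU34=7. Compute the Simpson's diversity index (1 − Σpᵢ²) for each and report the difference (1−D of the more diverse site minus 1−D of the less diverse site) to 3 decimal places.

0.157

The first survey: N=114, proportions 0.0614, 0.13158, 0.12281, 0.00877, 0.59649, 0.07895, giving 1−D = 0.60172 (working shown to 5 dp, full precision carried).
The second survey: N=119, proportions 0.10084, 0.02521, 0.2437, 0.15126, 0.37815, 0.04202, 0.05882, giving 1−D = 0.75870.
Difference = |0.60172 − 0.75870| = 0.15698, i.e. 0.157 to 3 decimal places.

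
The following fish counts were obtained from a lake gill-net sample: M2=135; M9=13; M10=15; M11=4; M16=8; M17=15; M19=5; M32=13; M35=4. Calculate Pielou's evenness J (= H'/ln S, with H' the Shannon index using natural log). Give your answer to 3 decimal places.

Total N = 135+13+15+4+8+15+5+13+4 = 212, so the proportions are 0.63679, 0.06132, 0.07075, 0.01887, 0.03774, 0.07075, 0.02358, 0.06132, 0.01887 (working shown to 5 dp, full precision carried).
H' = −Σ pᵢ ln pᵢ = −((-0.28739) + (-0.17119) + (-0.18740) + (-0.07491) + (-0.12367) + (-0.18740) + (-0.08838) + (-0.17119) + (-0.07491)) = 1.36642.
With S = 9 species, ln S = 2.19722, so J = 1.36642/2.19722 = 0.62188, i.e. 0.622 to 3 decimal places.

0.622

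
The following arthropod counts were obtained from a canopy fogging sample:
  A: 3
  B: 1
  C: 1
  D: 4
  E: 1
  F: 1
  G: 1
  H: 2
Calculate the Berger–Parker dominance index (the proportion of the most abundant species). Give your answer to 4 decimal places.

Total N = 3+1+1+4+1+1+1+2 = 14, so the proportions are 0.214286, 0.071429, 0.071429, 0.285714, 0.071429, 0.071429, 0.071429, 0.142857 (working shown to 6 dp, full precision carried).
The largest proportion is 0.285714, i.e. d = 0.2857 to 4 decimal places.

0.2857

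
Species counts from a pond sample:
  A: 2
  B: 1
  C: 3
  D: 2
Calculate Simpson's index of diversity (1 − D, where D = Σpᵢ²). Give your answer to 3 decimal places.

0.719

Total N = 2+1+3+2 = 8, so the proportions are 0.25, 0.125, 0.375, 0.25 (working shown to 5 dp, full precision carried).
D = 0.25² + 0.125² + 0.375² + 0.25² = 0.06250 + 0.01562 + 0.14062 + 0.06250 = 0.28125.
So 1 − D = 0.71875, i.e. 0.719 to 3 decimal places.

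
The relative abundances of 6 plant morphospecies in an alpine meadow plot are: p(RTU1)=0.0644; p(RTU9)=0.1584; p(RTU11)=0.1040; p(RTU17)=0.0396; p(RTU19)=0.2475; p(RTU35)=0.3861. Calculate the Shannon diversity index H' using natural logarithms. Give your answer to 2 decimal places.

Each pᵢ ln pᵢ term (working shown to 4 dp, full precision carried): 0.0644×(-2.7426)=-0.1766, 0.1584×(-1.8426)=-0.2919, 0.104×(-2.2634)=-0.2354, 0.0396×(-3.2289)=-0.1279, 0.2475×(-1.3963)=-0.3456, 0.3861×(-0.9517)=-0.3674.
Sum = -1.5448, so H' = 1.54.

1.54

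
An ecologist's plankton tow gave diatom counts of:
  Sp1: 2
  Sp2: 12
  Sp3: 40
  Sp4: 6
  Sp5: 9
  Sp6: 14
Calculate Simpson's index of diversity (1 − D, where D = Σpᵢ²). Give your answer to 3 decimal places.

Total N = 2+12+40+6+9+14 = 83, so the proportions are 0.0241, 0.14458, 0.48193, 0.07229, 0.10843, 0.16867 (working shown to 5 dp, full precision carried).
D = 0.0241² + 0.14458² + 0.48193² + 0.07229² + 0.10843² + 0.16867² = 0.00058 + 0.02090 + 0.23225 + 0.00523 + 0.01176 + 0.02845 = 0.29917.
So 1 − D = 0.70083, i.e. 0.701 to 3 decimal places.

0.701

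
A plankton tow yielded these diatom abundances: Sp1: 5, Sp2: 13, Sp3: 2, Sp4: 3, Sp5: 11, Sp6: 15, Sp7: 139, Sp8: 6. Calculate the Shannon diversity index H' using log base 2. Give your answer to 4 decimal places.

Total N = 5+13+2+3+11+15+139+6 = 194, so the proportions are 0.025773, 0.06701, 0.010309, 0.015464, 0.056701, 0.07732, 0.716495, 0.030928 (working shown to 6 dp, full precision carried).
Each pᵢ log₂ pᵢ term: 0.025773×(-5.277985)=-0.136031, 0.06701×(-3.899473)=-0.261305, 0.010309×(-6.599913)=-0.068040, 0.015464×(-6.014950)=-0.093015, 0.056701×(-4.140481)=-0.234770, 0.07732×(-3.693022)=-0.285543, 0.716495×(-0.480972)=-0.344614, 0.030928×(-5.014950)=-0.155102.
Sum = -1.578418, so H' = 1.5784.

1.5784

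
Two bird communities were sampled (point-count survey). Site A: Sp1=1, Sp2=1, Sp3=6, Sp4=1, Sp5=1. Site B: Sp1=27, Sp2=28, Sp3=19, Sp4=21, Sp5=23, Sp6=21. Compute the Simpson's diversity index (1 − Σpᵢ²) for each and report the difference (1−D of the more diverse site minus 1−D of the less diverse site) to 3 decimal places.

0.230

Site A: N=10, proportions 0.1, 0.1, 0.6, 0.1, 0.1, giving 1−D = 0.60000 (working shown to 5 dp, full precision carried).
Site B: N=139, proportions 0.19424, 0.20144, 0.13669, 0.15108, 0.16547, 0.15108, giving 1−D = 0.82998.
Difference = |0.60000 − 0.82998| = 0.22998, i.e. 0.230 to 3 decimal places.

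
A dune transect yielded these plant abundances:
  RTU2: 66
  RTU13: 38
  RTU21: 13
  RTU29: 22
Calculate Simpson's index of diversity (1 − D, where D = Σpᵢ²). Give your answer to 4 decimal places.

Total N = 66+38+13+22 = 139, so the proportions are 0.47482, 0.273381, 0.093525, 0.158273 (working shown to 6 dp, full precision carried).
D = 0.47482² + 0.273381² + 0.093525² + 0.158273² = 0.225454 + 0.074737 + 0.008747 + 0.025050 = 0.333989.
So 1 − D = 0.666011, i.e. 0.6660 to 4 decimal places.

0.6660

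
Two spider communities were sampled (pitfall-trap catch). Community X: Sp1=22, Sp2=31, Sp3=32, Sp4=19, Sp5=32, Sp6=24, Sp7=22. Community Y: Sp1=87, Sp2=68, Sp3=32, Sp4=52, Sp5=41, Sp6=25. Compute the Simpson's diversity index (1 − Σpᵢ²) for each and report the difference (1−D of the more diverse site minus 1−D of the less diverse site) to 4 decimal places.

Community X: N=182, proportions 0.120879, 0.17033, 0.175824, 0.104396, 0.175824, 0.131868, 0.120879, giving 1−D = 0.851648 (working shown to 6 dp, full precision carried).
Community Y: N=305, proportions 0.285246, 0.222951, 0.104918, 0.170492, 0.134426, 0.081967, giving 1−D = 0.804063.
Difference = |0.851648 − 0.804063| = 0.047585, i.e. 0.0476 to 4 decimal places.

0.0476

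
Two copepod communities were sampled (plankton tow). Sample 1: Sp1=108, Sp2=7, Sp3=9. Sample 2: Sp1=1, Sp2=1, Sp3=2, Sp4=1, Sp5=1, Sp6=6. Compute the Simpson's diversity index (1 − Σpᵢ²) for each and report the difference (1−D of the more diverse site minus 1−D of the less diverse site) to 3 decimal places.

Sample 1: N=124, proportions 0.87097, 0.05645, 0.07258, giving 1−D = 0.23296 (working shown to 5 dp, full precision carried).
Sample 2: N=12, proportions 0.08333, 0.08333, 0.16667, 0.08333, 0.08333, 0.5, giving 1−D = 0.69444.
Difference = |0.23296 − 0.69444| = 0.46148, i.e. 0.461 to 3 decimal places.

0.461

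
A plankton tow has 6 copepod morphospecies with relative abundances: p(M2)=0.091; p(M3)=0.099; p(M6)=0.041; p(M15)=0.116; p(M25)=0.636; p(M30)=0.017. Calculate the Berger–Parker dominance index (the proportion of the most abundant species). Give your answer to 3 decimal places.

0.636

The largest proportion is 0.636, i.e. d = 0.636 to 3 decimal places.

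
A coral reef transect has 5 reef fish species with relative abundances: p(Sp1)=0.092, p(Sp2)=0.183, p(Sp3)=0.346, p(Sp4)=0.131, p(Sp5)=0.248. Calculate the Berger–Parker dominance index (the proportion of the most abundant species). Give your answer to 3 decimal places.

The largest proportion is 0.346, i.e. d = 0.346 to 3 decimal places.

0.346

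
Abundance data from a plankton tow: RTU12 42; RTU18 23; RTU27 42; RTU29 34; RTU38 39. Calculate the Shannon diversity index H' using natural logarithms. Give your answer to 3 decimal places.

1.588

Total N = 42+23+42+34+39 = 180, so the proportions are 0.23333, 0.12778, 0.23333, 0.18889, 0.21667 (working shown to 5 dp, full precision carried).
Each pᵢ ln pᵢ term: 0.23333×(-1.45529)=-0.33957, 0.12778×(-2.05746)=-0.26290, 0.23333×(-1.45529)=-0.33957, 0.18889×(-1.66660)=-0.31480, 0.21667×(-1.52940)=-0.33137.
Sum = -1.58820, so H' = 1.588.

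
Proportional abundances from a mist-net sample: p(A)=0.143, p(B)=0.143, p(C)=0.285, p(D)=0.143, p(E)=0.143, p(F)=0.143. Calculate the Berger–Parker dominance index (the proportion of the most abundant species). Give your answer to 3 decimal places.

0.285

The largest proportion is 0.285, i.e. d = 0.285 to 3 decimal places.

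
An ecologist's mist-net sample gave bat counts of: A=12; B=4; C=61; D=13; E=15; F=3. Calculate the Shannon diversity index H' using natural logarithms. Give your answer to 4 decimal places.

Total N = 12+4+61+13+15+3 = 108, so the proportions are 0.111111, 0.037037, 0.564815, 0.12037, 0.138889, 0.027778 (working shown to 6 dp, full precision carried).
Each pᵢ ln pᵢ term: 0.111111×(-2.197225)=-0.244136, 0.037037×(-3.295837)=-0.122068, 0.564815×(-0.571257)=-0.322655, 0.12037×(-2.117182)=-0.254846, 0.138889×(-1.974081)=-0.274178, 0.027778×(-3.583519)=-0.099542.
Sum = -1.317425, so H' = 1.3174.

1.3174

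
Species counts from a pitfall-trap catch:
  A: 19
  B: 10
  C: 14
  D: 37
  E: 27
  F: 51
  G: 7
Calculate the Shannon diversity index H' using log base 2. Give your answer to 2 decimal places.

Total N = 19+10+14+37+27+51+7 = 165, so the proportions are 0.1152, 0.0606, 0.0848, 0.2242, 0.1636, 0.3091, 0.0424 (working shown to 4 dp, full precision carried).
Each pᵢ log₂ pᵢ term: 0.1152×(-3.1184)=-0.3591, 0.0606×(-4.0444)=-0.2451, 0.0848×(-3.5590)=-0.3020, 0.2242×(-2.1569)=-0.4837, 0.1636×(-2.6114)=-0.4273, 0.3091×(-1.6939)=-0.5236, 0.0424×(-4.5590)=-0.1934.
Sum = -2.5341, so H' = 2.53.

2.53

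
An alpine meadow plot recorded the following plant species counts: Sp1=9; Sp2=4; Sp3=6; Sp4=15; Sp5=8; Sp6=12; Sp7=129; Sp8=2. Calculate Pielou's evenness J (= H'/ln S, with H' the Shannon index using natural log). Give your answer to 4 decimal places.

0.5571

Total N = 9+4+6+15+8+12+129+2 = 185, so the proportions are 0.048649, 0.021622, 0.032432, 0.081081, 0.043243, 0.064865, 0.697297, 0.010811 (working shown to 6 dp, full precision carried).
H' = −Σ pᵢ ln pᵢ = −((-0.147071) + (-0.082899) + (-0.111198) + (-0.203700) + (-0.135823) + (-0.177435) + (-0.251406) + (-0.048943)) = 1.158475.
With S = 8 species, ln S = 2.079442, so J = 1.158475/2.079442 = 0.557109, i.e. 0.5571 to 4 decimal places.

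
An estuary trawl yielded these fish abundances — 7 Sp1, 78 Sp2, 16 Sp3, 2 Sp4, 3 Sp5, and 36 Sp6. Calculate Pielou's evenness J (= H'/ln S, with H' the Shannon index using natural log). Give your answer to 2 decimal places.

Total N = 7+78+16+2+3+36 = 142, so the proportions are 0.0493, 0.5493, 0.1127, 0.0141, 0.0211, 0.2535 (working shown to 4 dp, full precision carried).
H' = −Σ pᵢ ln pᵢ = −((-0.1484) + (-0.3291) + (-0.2460) + (-0.0600) + (-0.0815) + (-0.3479)) = 1.2129.
With S = 6 species, ln S = 1.7918, so J = 1.2129/1.7918 = 0.6769, i.e. 0.68 to 2 decimal places.

0.68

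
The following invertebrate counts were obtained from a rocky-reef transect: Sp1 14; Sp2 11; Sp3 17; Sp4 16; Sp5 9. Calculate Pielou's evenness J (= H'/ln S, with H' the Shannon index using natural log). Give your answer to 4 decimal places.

0.9838

Total N = 14+11+17+16+9 = 67, so the proportions are 0.208955, 0.164179, 0.253731, 0.238806, 0.134328 (working shown to 6 dp, full precision carried).
H' = −Σ pᵢ ln pᵢ = −((-0.327148) + (-0.296638) + (-0.347987) + (-0.341995) + (-0.269660)) = 1.583428.
With S = 5 species, ln S = 1.609438, so J = 1.583428/1.609438 = 0.983839, i.e. 0.9838 to 4 decimal places.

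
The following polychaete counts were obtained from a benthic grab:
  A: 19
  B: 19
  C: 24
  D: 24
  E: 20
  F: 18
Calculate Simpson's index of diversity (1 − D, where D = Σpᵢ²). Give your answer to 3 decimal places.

0.831

Total N = 19+19+24+24+20+18 = 124, so the proportions are 0.15323, 0.15323, 0.19355, 0.19355, 0.16129, 0.14516 (working shown to 5 dp, full precision carried).
D = 0.15323² + 0.15323² + 0.19355² + 0.19355² + 0.16129² + 0.14516² = 0.02348 + 0.02348 + 0.03746 + 0.03746 + 0.02601 + 0.02107 = 0.16896.
So 1 − D = 0.83104, i.e. 0.831 to 3 decimal places.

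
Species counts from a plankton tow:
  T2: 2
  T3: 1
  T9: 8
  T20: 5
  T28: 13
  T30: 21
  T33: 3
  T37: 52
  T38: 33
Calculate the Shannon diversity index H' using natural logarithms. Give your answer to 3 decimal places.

1.685

Total N = 2+1+8+5+13+21+3+52+33 = 138, so the proportions are 0.01449, 0.00725, 0.05797, 0.03623, 0.0942, 0.15217, 0.02174, 0.37681, 0.23913 (working shown to 5 dp, full precision carried).
Each pᵢ ln pᵢ term: 0.01449×(-4.23411)=-0.06136, 0.00725×(-4.92725)=-0.03570, 0.05797×(-2.84781)=-0.16509, 0.03623×(-3.31782)=-0.12021, 0.0942×(-2.36230)=-0.22254, 0.15217×(-1.88273)=-0.28650, 0.02174×(-3.82864)=-0.08323, 0.37681×(-0.97601)=-0.36777, 0.23913×(-1.43075)=-0.34213.
Sum = -1.68455, so H' = 1.685.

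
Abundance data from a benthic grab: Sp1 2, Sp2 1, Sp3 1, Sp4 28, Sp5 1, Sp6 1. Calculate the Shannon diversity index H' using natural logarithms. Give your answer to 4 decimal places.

Total N = 2+1+1+28+1+1 = 34, so the proportions are 0.058824, 0.029412, 0.029412, 0.823529, 0.029412, 0.029412 (working shown to 6 dp, full precision carried).
Each pᵢ ln pᵢ term: 0.058824×(-2.833213)=-0.166660, 0.029412×(-3.526361)=-0.103716, 0.029412×(-3.526361)=-0.103716, 0.823529×(-0.194156)=-0.159893, 0.029412×(-3.526361)=-0.103716, 0.029412×(-3.526361)=-0.103716.
Sum = -0.741419, so H' = 0.7414.

0.7414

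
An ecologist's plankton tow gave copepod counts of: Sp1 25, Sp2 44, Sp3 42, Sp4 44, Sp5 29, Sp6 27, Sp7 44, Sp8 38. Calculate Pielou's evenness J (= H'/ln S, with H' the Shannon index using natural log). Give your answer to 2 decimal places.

Total N = 25+44+42+44+29+27+44+38 = 293, so the proportions are 0.0853, 0.1502, 0.1433, 0.1502, 0.099, 0.0922, 0.1502, 0.1297 (working shown to 4 dp, full precision carried).
H' = −Σ pᵢ ln pᵢ = −((-0.2100) + (-0.2847) + (-0.2784) + (-0.2847) + (-0.2289) + (-0.2197) + (-0.2847) + (-0.2649)) = 2.0562.
With S = 8 species, ln S = 2.0794, so J = 2.0562/2.0794 = 0.9888, i.e. 0.99 to 2 decimal places.

0.99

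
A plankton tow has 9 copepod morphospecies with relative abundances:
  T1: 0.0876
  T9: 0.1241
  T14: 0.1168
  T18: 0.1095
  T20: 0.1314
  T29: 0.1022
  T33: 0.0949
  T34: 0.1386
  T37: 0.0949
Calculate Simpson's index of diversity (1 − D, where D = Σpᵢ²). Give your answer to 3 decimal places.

D = 0.0876² + 0.1241² + 0.1168² + 0.1095² + 0.1314² + 0.1022² + 0.0949² + 0.1386² + 0.0949² = 0.00767 + 0.01540 + 0.01364 + 0.01199 + 0.01727 + 0.01044 + 0.00901 + 0.01921 + 0.00901 = 0.11364 (working shown to 5 dp, full precision carried).
So 1 − D = 0.88636, i.e. 0.886 to 3 decimal places.

0.886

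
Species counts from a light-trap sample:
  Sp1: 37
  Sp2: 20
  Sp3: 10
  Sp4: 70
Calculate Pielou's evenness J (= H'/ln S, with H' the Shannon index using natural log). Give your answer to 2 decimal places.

0.84

Total N = 37+20+10+70 = 137, so the proportions are 0.2701, 0.146, 0.073, 0.5109 (working shown to 4 dp, full precision carried).
H' = −Σ pᵢ ln pᵢ = −((-0.3535) + (-0.2809) + (-0.1911) + (-0.3431)) = 1.1686.
With S = 4 species, ln S = 1.3863, so J = 1.1686/1.3863 = 0.8430, i.e. 0.84 to 2 decimal places.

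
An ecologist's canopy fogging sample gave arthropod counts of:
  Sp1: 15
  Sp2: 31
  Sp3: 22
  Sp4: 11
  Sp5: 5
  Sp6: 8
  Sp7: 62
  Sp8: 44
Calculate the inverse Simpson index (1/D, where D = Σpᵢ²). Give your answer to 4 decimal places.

5.1180

Total N = 15+31+22+11+5+8+62+44 = 198, so the proportions are 0.07575758, 0.15656566, 0.11111111, 0.05555556, 0.02525253, 0.04040404, 0.31313131, 0.22222222 (working shown to 8 dp, full precision carried).
D = 0.07575758² + 0.15656566² + 0.11111111² + 0.05555556² + 0.02525253² + 0.04040404² + 0.31313131² + 0.22222222² = 0.00573921 + 0.02451280 + 0.01234568 + 0.00308642 + 0.00063769 + 0.00163249 + 0.09805122 + 0.04938272 = 0.19538823.
So 1/D = 5.118016, i.e. 5.1180 to 4 decimal places.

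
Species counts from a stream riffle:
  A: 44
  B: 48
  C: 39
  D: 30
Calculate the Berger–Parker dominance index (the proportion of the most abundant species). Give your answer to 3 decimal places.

Total N = 44+48+39+30 = 161, so the proportions are 0.27329, 0.29814, 0.24224, 0.18634 (working shown to 5 dp, full precision carried).
The largest proportion is 0.29814, i.e. d = 0.298 to 3 decimal places.

0.298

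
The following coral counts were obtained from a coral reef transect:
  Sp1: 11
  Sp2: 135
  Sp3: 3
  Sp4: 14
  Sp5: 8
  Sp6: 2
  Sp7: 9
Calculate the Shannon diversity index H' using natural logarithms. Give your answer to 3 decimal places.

Total N = 11+135+3+14+8+2+9 = 182, so the proportions are 0.06044, 0.74176, 0.01648, 0.07692, 0.04396, 0.01099, 0.04945 (working shown to 5 dp, full precision carried).
Each pᵢ ln pᵢ term: 0.06044×(-2.80611)=-0.16960, 0.74176×(-0.29873)=-0.22159, 0.01648×(-4.10539)=-0.06767, 0.07692×(-2.56495)=-0.19730, 0.04396×(-3.12457)=-0.13734, 0.01099×(-4.51086)=-0.04957, 0.04945×(-3.00678)=-0.14869.
Sum = -0.99176, so H' = 0.992.

0.992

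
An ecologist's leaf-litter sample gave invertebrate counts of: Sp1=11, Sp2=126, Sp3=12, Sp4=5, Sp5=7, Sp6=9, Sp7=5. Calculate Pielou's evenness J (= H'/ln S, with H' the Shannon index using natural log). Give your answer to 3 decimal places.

Total N = 11+126+12+5+7+9+5 = 175, so the proportions are 0.06286, 0.72, 0.06857, 0.02857, 0.04, 0.05143, 0.02857 (working shown to 5 dp, full precision carried).
H' = −Σ pᵢ ln pᵢ = −((-0.17392) + (-0.23652) + (-0.18376) + (-0.10158) + (-0.12876) + (-0.15262) + (-0.10158)) = 1.07874.
With S = 7 species, ln S = 1.94591, so J = 1.07874/1.94591 = 0.55436, i.e. 0.554 to 3 decimal places.

0.554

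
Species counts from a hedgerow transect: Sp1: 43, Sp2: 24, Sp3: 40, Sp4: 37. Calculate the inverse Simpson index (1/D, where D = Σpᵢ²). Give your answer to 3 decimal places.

Total N = 43+24+40+37 = 144, so the proportions are 0.2986111, 0.1666667, 0.2777778, 0.2569444 (working shown to 7 dp, full precision carried).
D = 0.2986111² + 0.1666667² + 0.2777778² + 0.2569444² = 0.0891686 + 0.0277778 + 0.0771605 + 0.0660204 = 0.2601273.
So 1/D = 3.84427, i.e. 3.844 to 3 decimal places.

3.844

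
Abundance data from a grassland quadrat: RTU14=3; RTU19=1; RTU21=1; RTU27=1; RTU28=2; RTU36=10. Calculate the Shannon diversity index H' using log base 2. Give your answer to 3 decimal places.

1.949

Total N = 3+1+1+1+2+10 = 18, so the proportions are 0.16667, 0.05556, 0.05556, 0.05556, 0.11111, 0.55556 (working shown to 5 dp, full precision carried).
Each pᵢ log₂ pᵢ term: 0.16667×(-2.58496)=-0.43083, 0.05556×(-4.16993)=-0.23166, 0.05556×(-4.16993)=-0.23166, 0.05556×(-4.16993)=-0.23166, 0.11111×(-3.16993)=-0.35221, 0.55556×(-0.84800)=-0.47111.
Sum = -1.94914, so H' = 1.949.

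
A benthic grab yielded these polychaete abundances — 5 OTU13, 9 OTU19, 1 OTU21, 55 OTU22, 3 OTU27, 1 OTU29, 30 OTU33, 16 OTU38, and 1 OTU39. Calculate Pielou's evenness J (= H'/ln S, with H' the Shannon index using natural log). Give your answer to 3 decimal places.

Total N = 5+9+1+55+3+1+30+16+1 = 121, so the proportions are 0.04132, 0.07438, 0.00826, 0.45455, 0.02479, 0.00826, 0.24793, 0.13223, 0.00826 (working shown to 5 dp, full precision carried).
H' = −Σ pᵢ ln pᵢ = −((-0.13167) + (-0.19328) + (-0.03963) + (-0.35839) + (-0.09167) + (-0.03963) + (-0.34577) + (-0.26753) + (-0.03963)) = 1.50721.
With S = 9 species, ln S = 2.19722, so J = 1.50721/2.19722 = 0.68596, i.e. 0.686 to 3 decimal places.

0.686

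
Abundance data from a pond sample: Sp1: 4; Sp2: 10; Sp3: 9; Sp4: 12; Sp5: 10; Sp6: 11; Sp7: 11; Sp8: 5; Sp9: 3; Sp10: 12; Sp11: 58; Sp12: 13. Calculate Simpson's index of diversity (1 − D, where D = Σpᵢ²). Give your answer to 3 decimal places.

Total N = 4+10+9+12+10+11+11+5+3+12+58+13 = 158, so the proportions are 0.02532, 0.06329, 0.05696, 0.07595, 0.06329, 0.06962, 0.06962, 0.03165, 0.01899, 0.07595, 0.36709, 0.08228 (working shown to 5 dp, full precision carried).
D = 0.02532² + 0.06329² + 0.05696² + 0.07595² + 0.06329² + 0.06962² + 0.06962² + 0.03165² + 0.01899² + 0.07595² + 0.36709² + 0.08228² = 0.00064 + 0.00401 + 0.00324 + 0.00577 + 0.00401 + 0.00485 + 0.00485 + 0.00100 + 0.00036 + 0.00577 + 0.13475 + 0.00677 = 0.17601.
So 1 − D = 0.82399, i.e. 0.824 to 3 decimal places.

0.824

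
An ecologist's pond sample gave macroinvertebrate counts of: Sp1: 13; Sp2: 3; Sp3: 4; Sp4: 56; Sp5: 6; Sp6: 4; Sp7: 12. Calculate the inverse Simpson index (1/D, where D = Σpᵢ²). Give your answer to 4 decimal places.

Total N = 13+3+4+56+6+4+12 = 98, so the proportions are 0.1326531, 0.0306122, 0.0408163, 0.5714286, 0.0612245, 0.0408163, 0.122449 (working shown to 7 dp, full precision carried).
D = 0.1326531² + 0.0306122² + 0.0408163² + 0.5714286² + 0.0612245² + 0.0408163² + 0.122449² = 0.0175968 + 0.0009371 + 0.0016660 + 0.3265306 + 0.0037484 + 0.0016660 + 0.0149938 = 0.3671387.
So 1/D = 2.723766, i.e. 2.7238 to 4 decimal places.

2.7238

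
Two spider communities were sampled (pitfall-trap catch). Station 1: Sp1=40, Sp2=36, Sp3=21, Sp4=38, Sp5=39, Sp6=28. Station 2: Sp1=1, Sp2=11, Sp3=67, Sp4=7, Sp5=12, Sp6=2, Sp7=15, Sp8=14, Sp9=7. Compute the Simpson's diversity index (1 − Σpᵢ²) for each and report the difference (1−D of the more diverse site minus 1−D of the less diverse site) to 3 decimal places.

0.112

Station 1: N=202, proportions 0.19802, 0.17822, 0.10396, 0.18812, 0.19307, 0.13861, giving 1−D = 0.82634 (working shown to 5 dp, full precision carried).
Station 2: N=136, proportions 0.00735, 0.08088, 0.49265, 0.05147, 0.08824, 0.01471, 0.11029, 0.10294, 0.05147, giving 1−D = 0.71464.
Difference = |0.82634 − 0.71464| = 0.11170, i.e. 0.112 to 3 decimal places.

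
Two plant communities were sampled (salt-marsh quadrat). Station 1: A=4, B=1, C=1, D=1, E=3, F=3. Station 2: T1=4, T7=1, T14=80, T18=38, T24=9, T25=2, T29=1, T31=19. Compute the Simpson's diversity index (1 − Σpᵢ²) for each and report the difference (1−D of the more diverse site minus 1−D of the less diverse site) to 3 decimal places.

Station 1: N=13, proportions 0.30769, 0.07692, 0.07692, 0.07692, 0.23077, 0.23077, giving 1−D = 0.78107 (working shown to 5 dp, full precision carried).
Station 2: N=154, proportions 0.02597, 0.00649, 0.51948, 0.24675, 0.05844, 0.01299, 0.00649, 0.12338, giving 1−D = 0.64969.
Difference = |0.78107 − 0.64969| = 0.13138, i.e. 0.131 to 3 decimal places.

0.131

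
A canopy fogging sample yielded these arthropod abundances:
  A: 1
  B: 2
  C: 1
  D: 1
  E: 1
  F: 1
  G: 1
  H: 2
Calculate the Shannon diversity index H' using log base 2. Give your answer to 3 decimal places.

Total N = 1+2+1+1+1+1+1+2 = 10, so the proportions are 0.1, 0.2, 0.1, 0.1, 0.1, 0.1, 0.1, 0.2 (working shown to 5 dp, full precision carried).
Each pᵢ log₂ pᵢ term: 0.1×(-3.32193)=-0.33219, 0.2×(-2.32193)=-0.46439, 0.1×(-3.32193)=-0.33219, 0.1×(-3.32193)=-0.33219, 0.1×(-3.32193)=-0.33219, 0.1×(-3.32193)=-0.33219, 0.1×(-3.32193)=-0.33219, 0.2×(-2.32193)=-0.46439.
Sum = -2.92193, so H' = 2.922.

2.922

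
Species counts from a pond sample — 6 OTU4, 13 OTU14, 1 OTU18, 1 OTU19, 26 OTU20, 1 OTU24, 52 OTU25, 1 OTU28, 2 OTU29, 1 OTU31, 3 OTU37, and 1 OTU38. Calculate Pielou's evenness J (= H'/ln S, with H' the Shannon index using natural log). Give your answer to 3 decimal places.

Total N = 6+13+1+1+26+1+52+1+2+1+3+1 = 108, so the proportions are 0.05556, 0.12037, 0.00926, 0.00926, 0.24074, 0.00926, 0.48148, 0.00926, 0.01852, 0.00926, 0.02778, 0.00926 (working shown to 5 dp, full precision carried).
H' = −Σ pᵢ ln pᵢ = −((-0.16058) + (-0.25485) + (-0.04335) + (-0.04335) + (-0.34282) + (-0.04335) + (-0.35191) + (-0.04335) + (-0.07387) + (-0.04335) + (-0.09954) + (-0.04335)) = 1.54368.
With S = 12 species, ln S = 2.48491, so J = 1.54368/2.48491 = 0.62122, i.e. 0.621 to 3 decimal places.

0.621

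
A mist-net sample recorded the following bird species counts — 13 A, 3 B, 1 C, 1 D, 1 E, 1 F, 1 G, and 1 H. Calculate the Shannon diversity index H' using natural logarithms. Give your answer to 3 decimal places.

1.426

Total N = 13+3+1+1+1+1+1+1 = 22, so the proportions are 0.59091, 0.13636, 0.04545, 0.04545, 0.04545, 0.04545, 0.04545, 0.04545 (working shown to 5 dp, full precision carried).
Each pᵢ ln pᵢ term: 0.59091×(-0.52609)=-0.31087, 0.13636×(-1.99243)=-0.27170, 0.04545×(-3.09104)=-0.14050, 0.04545×(-3.09104)=-0.14050, 0.04545×(-3.09104)=-0.14050, 0.04545×(-3.09104)=-0.14050, 0.04545×(-3.09104)=-0.14050, 0.04545×(-3.09104)=-0.14050.
Sum = -1.42558, so H' = 1.426.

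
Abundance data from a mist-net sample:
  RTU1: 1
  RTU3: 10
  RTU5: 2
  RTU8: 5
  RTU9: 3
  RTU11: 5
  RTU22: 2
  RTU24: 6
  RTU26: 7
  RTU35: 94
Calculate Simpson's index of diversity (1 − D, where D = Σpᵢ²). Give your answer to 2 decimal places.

Total N = 1+10+2+5+3+5+2+6+7+94 = 135, so the proportions are 0.0074, 0.0741, 0.0148, 0.037, 0.0222, 0.037, 0.0148, 0.0444, 0.0519, 0.6963 (working shown to 4 dp, full precision carried).
D = 0.0074² + 0.0741² + 0.0148² + 0.037² + 0.0222² + 0.037² + 0.0148² + 0.0444² + 0.0519² + 0.6963² = 0.0001 + 0.0055 + 0.0002 + 0.0014 + 0.0005 + 0.0014 + 0.0002 + 0.0020 + 0.0027 + 0.4848 = 0.4987.
So 1 − D = 0.5013, i.e. 0.50 to 2 decimal places.

0.50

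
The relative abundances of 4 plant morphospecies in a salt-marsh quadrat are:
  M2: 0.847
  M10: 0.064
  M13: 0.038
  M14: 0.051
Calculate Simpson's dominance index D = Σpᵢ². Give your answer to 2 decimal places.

0.73

D = 0.847² + 0.064² + 0.038² + 0.051² = 0.7174 + 0.0041 + 0.0014 + 0.0026 = 0.7255 (working shown to 4 dp, full precision carried).
To 2 decimal places, D = 0.73.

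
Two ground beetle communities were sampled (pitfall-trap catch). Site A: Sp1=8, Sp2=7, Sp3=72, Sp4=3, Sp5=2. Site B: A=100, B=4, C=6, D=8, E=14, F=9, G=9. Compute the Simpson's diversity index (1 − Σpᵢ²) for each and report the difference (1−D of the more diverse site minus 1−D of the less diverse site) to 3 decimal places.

Site A: N=92, proportions 0.08696, 0.07609, 0.78261, 0.03261, 0.02174, giving 1−D = 0.37264 (working shown to 5 dp, full precision carried).
Site B: N=150, proportions 0.66667, 0.02667, 0.04, 0.05333, 0.09333, 0.06, 0.06, giving 1−D = 0.53449.
Difference = |0.37264 − 0.53449| = 0.16185, i.e. 0.162 to 3 decimal places.

0.162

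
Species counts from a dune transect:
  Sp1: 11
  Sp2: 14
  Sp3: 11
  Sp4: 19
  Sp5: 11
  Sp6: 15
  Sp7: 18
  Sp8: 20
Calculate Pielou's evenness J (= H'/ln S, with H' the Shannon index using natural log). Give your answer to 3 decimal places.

0.987

Total N = 11+14+11+19+11+15+18+20 = 119, so the proportions are 0.09244, 0.11765, 0.09244, 0.15966, 0.09244, 0.12605, 0.15126, 0.16807 (working shown to 5 dp, full precision carried).
H' = −Σ pᵢ ln pᵢ = −((-0.22011) + (-0.25177) + (-0.22011) + (-0.29293) + (-0.22011) + (-0.26106) + (-0.28569) + (-0.29973)) = 2.05153.
With S = 8 species, ln S = 2.07944, so J = 2.05153/2.07944 = 0.98658, i.e. 0.987 to 3 decimal places.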